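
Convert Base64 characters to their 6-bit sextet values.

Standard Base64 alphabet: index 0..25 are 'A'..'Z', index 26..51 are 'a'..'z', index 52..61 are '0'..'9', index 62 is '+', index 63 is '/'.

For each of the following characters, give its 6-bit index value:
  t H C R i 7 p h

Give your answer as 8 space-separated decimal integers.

Answer: 45 7 2 17 34 59 41 33

Derivation:
't': a..z range, 26 + ord('t') − ord('a') = 45
'H': A..Z range, ord('H') − ord('A') = 7
'C': A..Z range, ord('C') − ord('A') = 2
'R': A..Z range, ord('R') − ord('A') = 17
'i': a..z range, 26 + ord('i') − ord('a') = 34
'7': 0..9 range, 52 + ord('7') − ord('0') = 59
'p': a..z range, 26 + ord('p') − ord('a') = 41
'h': a..z range, 26 + ord('h') − ord('a') = 33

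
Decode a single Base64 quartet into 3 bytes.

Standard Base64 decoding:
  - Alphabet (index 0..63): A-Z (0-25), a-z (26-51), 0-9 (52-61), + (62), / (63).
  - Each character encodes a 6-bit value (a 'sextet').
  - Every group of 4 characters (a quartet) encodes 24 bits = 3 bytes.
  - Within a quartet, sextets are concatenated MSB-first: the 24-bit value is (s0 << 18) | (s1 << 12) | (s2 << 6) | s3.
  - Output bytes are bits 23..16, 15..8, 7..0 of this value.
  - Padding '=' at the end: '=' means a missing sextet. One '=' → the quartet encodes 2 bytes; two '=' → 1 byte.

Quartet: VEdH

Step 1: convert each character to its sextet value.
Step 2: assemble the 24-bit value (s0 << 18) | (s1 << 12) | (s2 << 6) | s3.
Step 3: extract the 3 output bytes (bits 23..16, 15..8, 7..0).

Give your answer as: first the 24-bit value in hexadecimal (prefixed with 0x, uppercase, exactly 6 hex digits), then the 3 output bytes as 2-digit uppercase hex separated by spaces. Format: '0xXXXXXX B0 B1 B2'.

Answer: 0x544747 54 47 47

Derivation:
Sextets: V=21, E=4, d=29, H=7
24-bit: (21<<18) | (4<<12) | (29<<6) | 7
      = 0x540000 | 0x004000 | 0x000740 | 0x000007
      = 0x544747
Bytes: (v>>16)&0xFF=54, (v>>8)&0xFF=47, v&0xFF=47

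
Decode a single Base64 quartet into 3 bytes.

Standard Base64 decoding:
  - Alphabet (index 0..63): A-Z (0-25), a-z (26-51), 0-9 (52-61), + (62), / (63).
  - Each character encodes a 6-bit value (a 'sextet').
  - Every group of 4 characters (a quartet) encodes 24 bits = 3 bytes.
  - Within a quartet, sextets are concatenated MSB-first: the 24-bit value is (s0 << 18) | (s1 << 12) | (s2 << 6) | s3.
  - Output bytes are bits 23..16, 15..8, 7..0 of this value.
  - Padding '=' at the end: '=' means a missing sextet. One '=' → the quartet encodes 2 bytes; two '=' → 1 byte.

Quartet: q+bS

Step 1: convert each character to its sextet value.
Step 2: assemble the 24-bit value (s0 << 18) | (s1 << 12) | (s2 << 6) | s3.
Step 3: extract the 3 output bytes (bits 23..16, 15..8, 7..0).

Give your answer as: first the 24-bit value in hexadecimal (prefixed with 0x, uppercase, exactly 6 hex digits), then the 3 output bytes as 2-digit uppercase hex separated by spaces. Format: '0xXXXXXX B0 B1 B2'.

Sextets: q=42, +=62, b=27, S=18
24-bit: (42<<18) | (62<<12) | (27<<6) | 18
      = 0xA80000 | 0x03E000 | 0x0006C0 | 0x000012
      = 0xABE6D2
Bytes: (v>>16)&0xFF=AB, (v>>8)&0xFF=E6, v&0xFF=D2

Answer: 0xABE6D2 AB E6 D2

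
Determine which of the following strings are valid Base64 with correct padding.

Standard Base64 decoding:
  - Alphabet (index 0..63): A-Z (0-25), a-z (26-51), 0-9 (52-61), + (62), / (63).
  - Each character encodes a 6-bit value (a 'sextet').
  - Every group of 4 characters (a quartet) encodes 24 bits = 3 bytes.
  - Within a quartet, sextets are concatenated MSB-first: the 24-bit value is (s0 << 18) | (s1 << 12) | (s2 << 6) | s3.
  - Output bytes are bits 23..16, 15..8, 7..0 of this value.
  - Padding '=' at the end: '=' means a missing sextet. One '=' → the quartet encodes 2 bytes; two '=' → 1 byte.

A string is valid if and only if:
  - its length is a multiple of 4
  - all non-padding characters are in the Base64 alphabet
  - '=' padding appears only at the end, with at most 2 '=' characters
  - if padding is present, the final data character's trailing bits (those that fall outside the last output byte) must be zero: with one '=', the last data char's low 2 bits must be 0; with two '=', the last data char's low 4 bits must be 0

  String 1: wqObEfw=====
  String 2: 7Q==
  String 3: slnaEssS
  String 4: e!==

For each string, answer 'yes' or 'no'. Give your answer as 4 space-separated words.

String 1: 'wqObEfw=====' → invalid (5 pad chars (max 2))
String 2: '7Q==' → valid
String 3: 'slnaEssS' → valid
String 4: 'e!==' → invalid (bad char(s): ['!'])

Answer: no yes yes no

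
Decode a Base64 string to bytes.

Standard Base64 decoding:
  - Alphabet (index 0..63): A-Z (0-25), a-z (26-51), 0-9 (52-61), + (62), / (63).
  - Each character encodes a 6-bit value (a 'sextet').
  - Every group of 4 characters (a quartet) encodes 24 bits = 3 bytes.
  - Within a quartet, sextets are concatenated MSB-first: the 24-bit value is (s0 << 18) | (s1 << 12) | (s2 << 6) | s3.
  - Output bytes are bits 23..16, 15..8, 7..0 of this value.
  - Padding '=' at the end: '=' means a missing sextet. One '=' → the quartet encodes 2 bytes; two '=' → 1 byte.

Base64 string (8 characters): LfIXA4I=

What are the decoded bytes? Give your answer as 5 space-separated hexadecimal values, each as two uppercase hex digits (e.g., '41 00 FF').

After char 0 ('L'=11): chars_in_quartet=1 acc=0xB bytes_emitted=0
After char 1 ('f'=31): chars_in_quartet=2 acc=0x2DF bytes_emitted=0
After char 2 ('I'=8): chars_in_quartet=3 acc=0xB7C8 bytes_emitted=0
After char 3 ('X'=23): chars_in_quartet=4 acc=0x2DF217 -> emit 2D F2 17, reset; bytes_emitted=3
After char 4 ('A'=0): chars_in_quartet=1 acc=0x0 bytes_emitted=3
After char 5 ('4'=56): chars_in_quartet=2 acc=0x38 bytes_emitted=3
After char 6 ('I'=8): chars_in_quartet=3 acc=0xE08 bytes_emitted=3
Padding '=': partial quartet acc=0xE08 -> emit 03 82; bytes_emitted=5

Answer: 2D F2 17 03 82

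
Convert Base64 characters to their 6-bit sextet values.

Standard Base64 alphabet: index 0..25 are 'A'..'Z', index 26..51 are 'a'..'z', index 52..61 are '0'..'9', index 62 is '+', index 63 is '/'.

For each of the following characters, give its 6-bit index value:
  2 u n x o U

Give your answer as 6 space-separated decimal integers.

Answer: 54 46 39 49 40 20

Derivation:
'2': 0..9 range, 52 + ord('2') − ord('0') = 54
'u': a..z range, 26 + ord('u') − ord('a') = 46
'n': a..z range, 26 + ord('n') − ord('a') = 39
'x': a..z range, 26 + ord('x') − ord('a') = 49
'o': a..z range, 26 + ord('o') − ord('a') = 40
'U': A..Z range, ord('U') − ord('A') = 20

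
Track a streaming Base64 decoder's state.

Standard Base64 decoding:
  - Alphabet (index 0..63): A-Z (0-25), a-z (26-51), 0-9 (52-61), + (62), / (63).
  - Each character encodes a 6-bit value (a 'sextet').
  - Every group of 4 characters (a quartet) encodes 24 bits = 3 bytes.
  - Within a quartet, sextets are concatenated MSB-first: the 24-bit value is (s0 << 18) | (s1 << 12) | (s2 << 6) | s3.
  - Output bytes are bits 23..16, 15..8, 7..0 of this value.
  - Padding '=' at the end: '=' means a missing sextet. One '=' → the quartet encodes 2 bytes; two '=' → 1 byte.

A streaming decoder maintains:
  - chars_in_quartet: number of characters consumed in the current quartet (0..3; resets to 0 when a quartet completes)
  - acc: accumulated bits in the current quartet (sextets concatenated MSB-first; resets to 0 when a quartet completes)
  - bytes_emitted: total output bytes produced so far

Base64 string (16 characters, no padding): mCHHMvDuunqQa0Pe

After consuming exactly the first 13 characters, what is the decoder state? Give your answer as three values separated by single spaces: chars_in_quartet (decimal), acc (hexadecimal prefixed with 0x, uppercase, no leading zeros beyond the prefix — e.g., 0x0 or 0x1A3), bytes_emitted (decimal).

After char 0 ('m'=38): chars_in_quartet=1 acc=0x26 bytes_emitted=0
After char 1 ('C'=2): chars_in_quartet=2 acc=0x982 bytes_emitted=0
After char 2 ('H'=7): chars_in_quartet=3 acc=0x26087 bytes_emitted=0
After char 3 ('H'=7): chars_in_quartet=4 acc=0x9821C7 -> emit 98 21 C7, reset; bytes_emitted=3
After char 4 ('M'=12): chars_in_quartet=1 acc=0xC bytes_emitted=3
After char 5 ('v'=47): chars_in_quartet=2 acc=0x32F bytes_emitted=3
After char 6 ('D'=3): chars_in_quartet=3 acc=0xCBC3 bytes_emitted=3
After char 7 ('u'=46): chars_in_quartet=4 acc=0x32F0EE -> emit 32 F0 EE, reset; bytes_emitted=6
After char 8 ('u'=46): chars_in_quartet=1 acc=0x2E bytes_emitted=6
After char 9 ('n'=39): chars_in_quartet=2 acc=0xBA7 bytes_emitted=6
After char 10 ('q'=42): chars_in_quartet=3 acc=0x2E9EA bytes_emitted=6
After char 11 ('Q'=16): chars_in_quartet=4 acc=0xBA7A90 -> emit BA 7A 90, reset; bytes_emitted=9
After char 12 ('a'=26): chars_in_quartet=1 acc=0x1A bytes_emitted=9

Answer: 1 0x1A 9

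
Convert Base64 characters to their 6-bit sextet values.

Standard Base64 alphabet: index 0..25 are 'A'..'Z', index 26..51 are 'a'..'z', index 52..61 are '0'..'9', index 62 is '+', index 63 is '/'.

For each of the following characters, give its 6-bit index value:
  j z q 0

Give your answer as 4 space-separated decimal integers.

'j': a..z range, 26 + ord('j') − ord('a') = 35
'z': a..z range, 26 + ord('z') − ord('a') = 51
'q': a..z range, 26 + ord('q') − ord('a') = 42
'0': 0..9 range, 52 + ord('0') − ord('0') = 52

Answer: 35 51 42 52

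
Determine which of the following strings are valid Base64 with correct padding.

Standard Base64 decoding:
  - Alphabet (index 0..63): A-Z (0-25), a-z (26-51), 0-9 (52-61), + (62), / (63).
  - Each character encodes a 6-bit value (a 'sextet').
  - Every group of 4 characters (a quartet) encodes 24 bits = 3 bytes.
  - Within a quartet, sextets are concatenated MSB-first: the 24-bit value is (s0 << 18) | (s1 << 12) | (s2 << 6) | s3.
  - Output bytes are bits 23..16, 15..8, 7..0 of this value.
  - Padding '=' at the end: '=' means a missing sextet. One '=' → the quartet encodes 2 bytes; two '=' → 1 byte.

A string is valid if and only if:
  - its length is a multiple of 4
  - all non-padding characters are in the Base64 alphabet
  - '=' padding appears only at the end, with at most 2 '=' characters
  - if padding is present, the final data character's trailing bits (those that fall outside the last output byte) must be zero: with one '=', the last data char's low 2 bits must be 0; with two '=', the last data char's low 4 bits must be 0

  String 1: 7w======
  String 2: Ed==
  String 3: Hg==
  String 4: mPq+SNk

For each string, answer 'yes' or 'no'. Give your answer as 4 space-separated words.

Answer: no no yes no

Derivation:
String 1: '7w======' → invalid (6 pad chars (max 2))
String 2: 'Ed==' → invalid (bad trailing bits)
String 3: 'Hg==' → valid
String 4: 'mPq+SNk' → invalid (len=7 not mult of 4)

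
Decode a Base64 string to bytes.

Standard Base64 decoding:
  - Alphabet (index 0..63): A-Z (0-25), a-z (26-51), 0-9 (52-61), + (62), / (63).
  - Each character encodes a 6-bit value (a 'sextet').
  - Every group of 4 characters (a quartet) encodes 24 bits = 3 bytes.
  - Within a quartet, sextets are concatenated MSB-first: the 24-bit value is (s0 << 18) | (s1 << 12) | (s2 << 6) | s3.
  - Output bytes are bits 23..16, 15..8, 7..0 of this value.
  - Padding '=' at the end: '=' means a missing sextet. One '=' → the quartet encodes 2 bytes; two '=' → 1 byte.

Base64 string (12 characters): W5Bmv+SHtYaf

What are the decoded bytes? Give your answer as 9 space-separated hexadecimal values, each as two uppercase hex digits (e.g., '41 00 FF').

After char 0 ('W'=22): chars_in_quartet=1 acc=0x16 bytes_emitted=0
After char 1 ('5'=57): chars_in_quartet=2 acc=0x5B9 bytes_emitted=0
After char 2 ('B'=1): chars_in_quartet=3 acc=0x16E41 bytes_emitted=0
After char 3 ('m'=38): chars_in_quartet=4 acc=0x5B9066 -> emit 5B 90 66, reset; bytes_emitted=3
After char 4 ('v'=47): chars_in_quartet=1 acc=0x2F bytes_emitted=3
After char 5 ('+'=62): chars_in_quartet=2 acc=0xBFE bytes_emitted=3
After char 6 ('S'=18): chars_in_quartet=3 acc=0x2FF92 bytes_emitted=3
After char 7 ('H'=7): chars_in_quartet=4 acc=0xBFE487 -> emit BF E4 87, reset; bytes_emitted=6
After char 8 ('t'=45): chars_in_quartet=1 acc=0x2D bytes_emitted=6
After char 9 ('Y'=24): chars_in_quartet=2 acc=0xB58 bytes_emitted=6
After char 10 ('a'=26): chars_in_quartet=3 acc=0x2D61A bytes_emitted=6
After char 11 ('f'=31): chars_in_quartet=4 acc=0xB5869F -> emit B5 86 9F, reset; bytes_emitted=9

Answer: 5B 90 66 BF E4 87 B5 86 9F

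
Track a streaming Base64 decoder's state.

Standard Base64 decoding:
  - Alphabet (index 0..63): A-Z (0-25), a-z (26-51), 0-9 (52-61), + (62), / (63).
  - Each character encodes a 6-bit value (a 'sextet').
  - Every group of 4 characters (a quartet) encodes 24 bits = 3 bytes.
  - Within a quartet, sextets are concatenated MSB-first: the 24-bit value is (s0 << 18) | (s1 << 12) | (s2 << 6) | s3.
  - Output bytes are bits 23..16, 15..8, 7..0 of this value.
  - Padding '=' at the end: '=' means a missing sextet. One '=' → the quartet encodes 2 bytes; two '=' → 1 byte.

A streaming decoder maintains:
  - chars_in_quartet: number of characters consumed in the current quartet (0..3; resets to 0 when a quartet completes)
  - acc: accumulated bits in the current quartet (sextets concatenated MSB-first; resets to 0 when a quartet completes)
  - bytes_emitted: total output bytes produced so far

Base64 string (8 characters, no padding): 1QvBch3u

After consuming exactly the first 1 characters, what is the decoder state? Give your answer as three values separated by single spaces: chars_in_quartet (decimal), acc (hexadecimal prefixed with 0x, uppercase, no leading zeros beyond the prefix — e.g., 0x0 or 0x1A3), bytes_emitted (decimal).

Answer: 1 0x35 0

Derivation:
After char 0 ('1'=53): chars_in_quartet=1 acc=0x35 bytes_emitted=0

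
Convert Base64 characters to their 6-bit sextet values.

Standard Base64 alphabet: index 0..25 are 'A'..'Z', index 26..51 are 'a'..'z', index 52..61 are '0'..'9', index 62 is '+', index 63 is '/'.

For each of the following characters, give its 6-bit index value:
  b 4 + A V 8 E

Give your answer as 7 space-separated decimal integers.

'b': a..z range, 26 + ord('b') − ord('a') = 27
'4': 0..9 range, 52 + ord('4') − ord('0') = 56
'+': index 62
'A': A..Z range, ord('A') − ord('A') = 0
'V': A..Z range, ord('V') − ord('A') = 21
'8': 0..9 range, 52 + ord('8') − ord('0') = 60
'E': A..Z range, ord('E') − ord('A') = 4

Answer: 27 56 62 0 21 60 4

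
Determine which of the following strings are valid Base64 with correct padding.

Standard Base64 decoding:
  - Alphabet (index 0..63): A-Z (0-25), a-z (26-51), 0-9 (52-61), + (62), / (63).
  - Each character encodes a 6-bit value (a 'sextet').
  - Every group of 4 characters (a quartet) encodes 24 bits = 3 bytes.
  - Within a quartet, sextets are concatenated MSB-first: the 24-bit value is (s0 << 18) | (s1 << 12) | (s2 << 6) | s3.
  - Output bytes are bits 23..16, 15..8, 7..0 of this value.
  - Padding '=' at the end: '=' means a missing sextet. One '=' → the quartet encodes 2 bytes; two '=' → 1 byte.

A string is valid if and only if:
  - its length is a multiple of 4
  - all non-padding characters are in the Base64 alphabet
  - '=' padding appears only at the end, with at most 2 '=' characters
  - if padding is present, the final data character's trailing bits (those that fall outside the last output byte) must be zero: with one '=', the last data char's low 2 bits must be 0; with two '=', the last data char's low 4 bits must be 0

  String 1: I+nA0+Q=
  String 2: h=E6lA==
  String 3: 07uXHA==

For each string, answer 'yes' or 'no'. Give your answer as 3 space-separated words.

String 1: 'I+nA0+Q=' → valid
String 2: 'h=E6lA==' → invalid (bad char(s): ['=']; '=' in middle)
String 3: '07uXHA==' → valid

Answer: yes no yes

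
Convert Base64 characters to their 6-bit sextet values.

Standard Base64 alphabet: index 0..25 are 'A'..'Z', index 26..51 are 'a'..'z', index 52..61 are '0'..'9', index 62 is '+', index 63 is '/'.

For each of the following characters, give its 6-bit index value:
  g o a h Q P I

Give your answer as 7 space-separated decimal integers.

Answer: 32 40 26 33 16 15 8

Derivation:
'g': a..z range, 26 + ord('g') − ord('a') = 32
'o': a..z range, 26 + ord('o') − ord('a') = 40
'a': a..z range, 26 + ord('a') − ord('a') = 26
'h': a..z range, 26 + ord('h') − ord('a') = 33
'Q': A..Z range, ord('Q') − ord('A') = 16
'P': A..Z range, ord('P') − ord('A') = 15
'I': A..Z range, ord('I') − ord('A') = 8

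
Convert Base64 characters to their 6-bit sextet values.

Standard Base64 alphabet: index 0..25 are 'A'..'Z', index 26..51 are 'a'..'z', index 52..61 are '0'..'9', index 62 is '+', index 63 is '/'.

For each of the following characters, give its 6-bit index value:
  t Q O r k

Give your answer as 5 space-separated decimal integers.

Answer: 45 16 14 43 36

Derivation:
't': a..z range, 26 + ord('t') − ord('a') = 45
'Q': A..Z range, ord('Q') − ord('A') = 16
'O': A..Z range, ord('O') − ord('A') = 14
'r': a..z range, 26 + ord('r') − ord('a') = 43
'k': a..z range, 26 + ord('k') − ord('a') = 36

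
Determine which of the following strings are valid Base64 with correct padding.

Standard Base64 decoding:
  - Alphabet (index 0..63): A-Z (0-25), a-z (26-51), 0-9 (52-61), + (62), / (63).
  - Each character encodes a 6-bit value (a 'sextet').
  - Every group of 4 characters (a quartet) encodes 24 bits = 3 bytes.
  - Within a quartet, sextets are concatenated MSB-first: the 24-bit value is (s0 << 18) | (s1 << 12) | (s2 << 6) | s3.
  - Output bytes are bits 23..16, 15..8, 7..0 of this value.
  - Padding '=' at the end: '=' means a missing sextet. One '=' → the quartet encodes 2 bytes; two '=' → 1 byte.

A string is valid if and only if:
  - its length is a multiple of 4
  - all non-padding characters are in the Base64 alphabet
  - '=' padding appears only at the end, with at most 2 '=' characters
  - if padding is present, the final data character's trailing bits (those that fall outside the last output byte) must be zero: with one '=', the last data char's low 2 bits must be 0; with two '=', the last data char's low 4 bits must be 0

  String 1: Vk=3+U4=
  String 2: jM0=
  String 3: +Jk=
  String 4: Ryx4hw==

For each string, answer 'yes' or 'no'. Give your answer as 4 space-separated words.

Answer: no yes yes yes

Derivation:
String 1: 'Vk=3+U4=' → invalid (bad char(s): ['=']; '=' in middle)
String 2: 'jM0=' → valid
String 3: '+Jk=' → valid
String 4: 'Ryx4hw==' → valid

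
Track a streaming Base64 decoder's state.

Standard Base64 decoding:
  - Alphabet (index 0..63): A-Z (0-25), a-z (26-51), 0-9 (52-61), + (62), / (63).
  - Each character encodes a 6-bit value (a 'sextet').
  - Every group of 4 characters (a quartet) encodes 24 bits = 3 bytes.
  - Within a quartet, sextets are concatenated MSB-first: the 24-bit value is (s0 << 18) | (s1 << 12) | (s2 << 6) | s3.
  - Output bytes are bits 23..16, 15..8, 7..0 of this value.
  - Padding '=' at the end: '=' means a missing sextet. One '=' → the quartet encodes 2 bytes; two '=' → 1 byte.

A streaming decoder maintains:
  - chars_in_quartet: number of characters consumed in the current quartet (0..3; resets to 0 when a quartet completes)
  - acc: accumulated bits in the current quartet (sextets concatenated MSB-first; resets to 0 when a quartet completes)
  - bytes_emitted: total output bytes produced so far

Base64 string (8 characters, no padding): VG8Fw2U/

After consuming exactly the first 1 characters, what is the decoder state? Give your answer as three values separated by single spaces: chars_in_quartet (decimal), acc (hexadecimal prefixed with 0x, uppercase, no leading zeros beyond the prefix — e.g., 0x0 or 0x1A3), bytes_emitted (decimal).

After char 0 ('V'=21): chars_in_quartet=1 acc=0x15 bytes_emitted=0

Answer: 1 0x15 0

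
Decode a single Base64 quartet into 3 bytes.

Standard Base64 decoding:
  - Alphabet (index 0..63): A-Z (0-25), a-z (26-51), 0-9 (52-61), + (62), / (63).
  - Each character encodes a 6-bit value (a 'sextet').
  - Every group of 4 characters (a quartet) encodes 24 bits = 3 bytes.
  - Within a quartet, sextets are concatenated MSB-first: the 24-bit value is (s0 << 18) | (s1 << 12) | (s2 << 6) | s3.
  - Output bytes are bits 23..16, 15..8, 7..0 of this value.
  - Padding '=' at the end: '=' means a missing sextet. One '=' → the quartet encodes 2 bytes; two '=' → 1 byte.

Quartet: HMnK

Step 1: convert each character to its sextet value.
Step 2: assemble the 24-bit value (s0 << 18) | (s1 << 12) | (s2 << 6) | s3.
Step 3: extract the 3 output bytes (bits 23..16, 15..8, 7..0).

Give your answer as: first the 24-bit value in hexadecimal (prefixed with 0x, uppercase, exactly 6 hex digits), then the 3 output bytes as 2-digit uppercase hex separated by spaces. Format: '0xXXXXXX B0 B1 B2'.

Sextets: H=7, M=12, n=39, K=10
24-bit: (7<<18) | (12<<12) | (39<<6) | 10
      = 0x1C0000 | 0x00C000 | 0x0009C0 | 0x00000A
      = 0x1CC9CA
Bytes: (v>>16)&0xFF=1C, (v>>8)&0xFF=C9, v&0xFF=CA

Answer: 0x1CC9CA 1C C9 CA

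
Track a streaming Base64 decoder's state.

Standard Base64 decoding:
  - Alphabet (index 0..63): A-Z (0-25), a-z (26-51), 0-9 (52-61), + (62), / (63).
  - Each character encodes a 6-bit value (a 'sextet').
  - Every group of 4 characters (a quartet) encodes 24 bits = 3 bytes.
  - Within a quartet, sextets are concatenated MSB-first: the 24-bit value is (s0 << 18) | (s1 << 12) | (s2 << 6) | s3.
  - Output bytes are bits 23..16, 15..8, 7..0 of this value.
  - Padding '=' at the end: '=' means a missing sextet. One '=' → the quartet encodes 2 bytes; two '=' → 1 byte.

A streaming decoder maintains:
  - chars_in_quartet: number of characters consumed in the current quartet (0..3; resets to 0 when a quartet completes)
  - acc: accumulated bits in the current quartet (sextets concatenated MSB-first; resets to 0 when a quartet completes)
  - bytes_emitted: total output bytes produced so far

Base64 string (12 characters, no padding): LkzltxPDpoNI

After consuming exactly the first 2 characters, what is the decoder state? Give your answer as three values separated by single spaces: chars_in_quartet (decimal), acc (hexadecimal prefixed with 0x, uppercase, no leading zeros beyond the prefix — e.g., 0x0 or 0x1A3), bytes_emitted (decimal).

Answer: 2 0x2E4 0

Derivation:
After char 0 ('L'=11): chars_in_quartet=1 acc=0xB bytes_emitted=0
After char 1 ('k'=36): chars_in_quartet=2 acc=0x2E4 bytes_emitted=0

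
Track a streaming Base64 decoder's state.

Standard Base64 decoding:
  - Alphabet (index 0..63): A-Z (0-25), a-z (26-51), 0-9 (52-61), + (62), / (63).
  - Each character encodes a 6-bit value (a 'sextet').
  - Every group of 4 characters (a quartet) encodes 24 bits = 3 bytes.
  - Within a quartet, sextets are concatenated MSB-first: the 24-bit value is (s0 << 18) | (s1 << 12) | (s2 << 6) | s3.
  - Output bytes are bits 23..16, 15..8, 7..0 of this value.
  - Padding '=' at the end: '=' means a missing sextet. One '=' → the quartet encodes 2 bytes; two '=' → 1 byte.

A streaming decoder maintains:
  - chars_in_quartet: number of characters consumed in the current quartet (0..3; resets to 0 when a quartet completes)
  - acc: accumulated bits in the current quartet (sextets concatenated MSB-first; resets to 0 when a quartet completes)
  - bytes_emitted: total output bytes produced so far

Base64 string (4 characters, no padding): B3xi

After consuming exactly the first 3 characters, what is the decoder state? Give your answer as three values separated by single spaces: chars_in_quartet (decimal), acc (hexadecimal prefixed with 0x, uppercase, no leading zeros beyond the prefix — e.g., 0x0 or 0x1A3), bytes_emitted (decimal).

Answer: 3 0x1DF1 0

Derivation:
After char 0 ('B'=1): chars_in_quartet=1 acc=0x1 bytes_emitted=0
After char 1 ('3'=55): chars_in_quartet=2 acc=0x77 bytes_emitted=0
After char 2 ('x'=49): chars_in_quartet=3 acc=0x1DF1 bytes_emitted=0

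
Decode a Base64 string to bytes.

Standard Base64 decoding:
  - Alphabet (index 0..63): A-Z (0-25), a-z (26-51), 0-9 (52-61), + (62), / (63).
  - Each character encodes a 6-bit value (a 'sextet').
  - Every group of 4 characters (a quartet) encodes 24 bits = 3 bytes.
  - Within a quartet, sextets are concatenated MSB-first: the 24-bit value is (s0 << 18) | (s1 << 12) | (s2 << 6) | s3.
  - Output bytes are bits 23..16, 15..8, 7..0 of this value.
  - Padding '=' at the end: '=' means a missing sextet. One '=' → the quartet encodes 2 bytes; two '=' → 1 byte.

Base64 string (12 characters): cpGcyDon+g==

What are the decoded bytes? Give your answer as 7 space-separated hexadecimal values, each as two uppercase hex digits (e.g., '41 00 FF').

Answer: 72 91 9C C8 3A 27 FA

Derivation:
After char 0 ('c'=28): chars_in_quartet=1 acc=0x1C bytes_emitted=0
After char 1 ('p'=41): chars_in_quartet=2 acc=0x729 bytes_emitted=0
After char 2 ('G'=6): chars_in_quartet=3 acc=0x1CA46 bytes_emitted=0
After char 3 ('c'=28): chars_in_quartet=4 acc=0x72919C -> emit 72 91 9C, reset; bytes_emitted=3
After char 4 ('y'=50): chars_in_quartet=1 acc=0x32 bytes_emitted=3
After char 5 ('D'=3): chars_in_quartet=2 acc=0xC83 bytes_emitted=3
After char 6 ('o'=40): chars_in_quartet=3 acc=0x320E8 bytes_emitted=3
After char 7 ('n'=39): chars_in_quartet=4 acc=0xC83A27 -> emit C8 3A 27, reset; bytes_emitted=6
After char 8 ('+'=62): chars_in_quartet=1 acc=0x3E bytes_emitted=6
After char 9 ('g'=32): chars_in_quartet=2 acc=0xFA0 bytes_emitted=6
Padding '==': partial quartet acc=0xFA0 -> emit FA; bytes_emitted=7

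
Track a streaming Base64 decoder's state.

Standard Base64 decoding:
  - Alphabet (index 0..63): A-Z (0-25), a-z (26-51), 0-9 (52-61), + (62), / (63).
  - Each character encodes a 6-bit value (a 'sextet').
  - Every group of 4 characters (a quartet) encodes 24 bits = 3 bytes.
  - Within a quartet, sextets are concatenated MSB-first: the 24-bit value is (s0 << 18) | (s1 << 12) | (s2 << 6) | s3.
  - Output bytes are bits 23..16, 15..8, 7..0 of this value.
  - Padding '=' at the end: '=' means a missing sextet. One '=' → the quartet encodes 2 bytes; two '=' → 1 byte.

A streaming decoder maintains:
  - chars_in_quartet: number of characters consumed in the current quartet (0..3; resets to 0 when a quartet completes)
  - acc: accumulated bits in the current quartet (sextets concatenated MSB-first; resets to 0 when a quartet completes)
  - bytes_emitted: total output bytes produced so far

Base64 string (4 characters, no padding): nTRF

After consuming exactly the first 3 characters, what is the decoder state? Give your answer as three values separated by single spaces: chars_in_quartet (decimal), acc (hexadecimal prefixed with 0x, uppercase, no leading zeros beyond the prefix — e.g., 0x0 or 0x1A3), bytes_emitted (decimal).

After char 0 ('n'=39): chars_in_quartet=1 acc=0x27 bytes_emitted=0
After char 1 ('T'=19): chars_in_quartet=2 acc=0x9D3 bytes_emitted=0
After char 2 ('R'=17): chars_in_quartet=3 acc=0x274D1 bytes_emitted=0

Answer: 3 0x274D1 0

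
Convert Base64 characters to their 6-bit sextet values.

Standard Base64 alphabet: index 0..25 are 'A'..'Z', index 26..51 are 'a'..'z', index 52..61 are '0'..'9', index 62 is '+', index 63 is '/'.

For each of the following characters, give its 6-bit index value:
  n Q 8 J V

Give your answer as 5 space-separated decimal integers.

Answer: 39 16 60 9 21

Derivation:
'n': a..z range, 26 + ord('n') − ord('a') = 39
'Q': A..Z range, ord('Q') − ord('A') = 16
'8': 0..9 range, 52 + ord('8') − ord('0') = 60
'J': A..Z range, ord('J') − ord('A') = 9
'V': A..Z range, ord('V') − ord('A') = 21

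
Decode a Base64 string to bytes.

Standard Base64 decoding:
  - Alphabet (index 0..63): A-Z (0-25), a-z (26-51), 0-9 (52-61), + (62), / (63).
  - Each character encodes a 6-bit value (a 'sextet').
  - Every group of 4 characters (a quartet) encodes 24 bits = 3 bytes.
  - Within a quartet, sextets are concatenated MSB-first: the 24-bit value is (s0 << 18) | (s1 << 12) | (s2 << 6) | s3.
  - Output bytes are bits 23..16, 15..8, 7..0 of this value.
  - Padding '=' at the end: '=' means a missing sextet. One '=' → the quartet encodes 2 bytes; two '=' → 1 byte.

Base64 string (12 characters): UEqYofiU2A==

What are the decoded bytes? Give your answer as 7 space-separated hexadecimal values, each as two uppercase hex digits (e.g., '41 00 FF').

After char 0 ('U'=20): chars_in_quartet=1 acc=0x14 bytes_emitted=0
After char 1 ('E'=4): chars_in_quartet=2 acc=0x504 bytes_emitted=0
After char 2 ('q'=42): chars_in_quartet=3 acc=0x1412A bytes_emitted=0
After char 3 ('Y'=24): chars_in_quartet=4 acc=0x504A98 -> emit 50 4A 98, reset; bytes_emitted=3
After char 4 ('o'=40): chars_in_quartet=1 acc=0x28 bytes_emitted=3
After char 5 ('f'=31): chars_in_quartet=2 acc=0xA1F bytes_emitted=3
After char 6 ('i'=34): chars_in_quartet=3 acc=0x287E2 bytes_emitted=3
After char 7 ('U'=20): chars_in_quartet=4 acc=0xA1F894 -> emit A1 F8 94, reset; bytes_emitted=6
After char 8 ('2'=54): chars_in_quartet=1 acc=0x36 bytes_emitted=6
After char 9 ('A'=0): chars_in_quartet=2 acc=0xD80 bytes_emitted=6
Padding '==': partial quartet acc=0xD80 -> emit D8; bytes_emitted=7

Answer: 50 4A 98 A1 F8 94 D8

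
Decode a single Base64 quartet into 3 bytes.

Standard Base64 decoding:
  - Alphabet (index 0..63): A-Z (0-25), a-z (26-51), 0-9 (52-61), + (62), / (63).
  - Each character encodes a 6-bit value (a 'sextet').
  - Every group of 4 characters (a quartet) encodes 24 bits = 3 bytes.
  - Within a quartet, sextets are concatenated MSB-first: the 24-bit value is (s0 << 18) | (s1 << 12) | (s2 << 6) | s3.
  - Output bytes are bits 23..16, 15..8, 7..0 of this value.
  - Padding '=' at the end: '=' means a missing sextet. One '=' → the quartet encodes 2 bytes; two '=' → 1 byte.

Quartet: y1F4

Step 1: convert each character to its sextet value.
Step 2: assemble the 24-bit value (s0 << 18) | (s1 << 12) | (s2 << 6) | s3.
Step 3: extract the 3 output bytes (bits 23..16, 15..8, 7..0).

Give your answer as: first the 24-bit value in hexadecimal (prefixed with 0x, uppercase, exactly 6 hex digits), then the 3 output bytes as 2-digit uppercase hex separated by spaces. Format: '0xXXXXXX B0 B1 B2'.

Answer: 0xCB5178 CB 51 78

Derivation:
Sextets: y=50, 1=53, F=5, 4=56
24-bit: (50<<18) | (53<<12) | (5<<6) | 56
      = 0xC80000 | 0x035000 | 0x000140 | 0x000038
      = 0xCB5178
Bytes: (v>>16)&0xFF=CB, (v>>8)&0xFF=51, v&0xFF=78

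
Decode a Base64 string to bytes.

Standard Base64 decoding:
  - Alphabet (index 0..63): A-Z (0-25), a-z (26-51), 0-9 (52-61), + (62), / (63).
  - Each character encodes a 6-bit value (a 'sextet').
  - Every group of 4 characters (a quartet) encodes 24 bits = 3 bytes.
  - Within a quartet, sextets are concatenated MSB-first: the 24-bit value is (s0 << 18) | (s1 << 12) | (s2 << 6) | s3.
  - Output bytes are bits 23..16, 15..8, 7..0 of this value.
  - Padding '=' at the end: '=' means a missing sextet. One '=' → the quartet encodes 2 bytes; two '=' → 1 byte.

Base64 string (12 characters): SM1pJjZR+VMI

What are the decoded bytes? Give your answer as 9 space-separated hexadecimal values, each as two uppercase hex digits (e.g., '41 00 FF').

Answer: 48 CD 69 26 36 51 F9 53 08

Derivation:
After char 0 ('S'=18): chars_in_quartet=1 acc=0x12 bytes_emitted=0
After char 1 ('M'=12): chars_in_quartet=2 acc=0x48C bytes_emitted=0
After char 2 ('1'=53): chars_in_quartet=3 acc=0x12335 bytes_emitted=0
After char 3 ('p'=41): chars_in_quartet=4 acc=0x48CD69 -> emit 48 CD 69, reset; bytes_emitted=3
After char 4 ('J'=9): chars_in_quartet=1 acc=0x9 bytes_emitted=3
After char 5 ('j'=35): chars_in_quartet=2 acc=0x263 bytes_emitted=3
After char 6 ('Z'=25): chars_in_quartet=3 acc=0x98D9 bytes_emitted=3
After char 7 ('R'=17): chars_in_quartet=4 acc=0x263651 -> emit 26 36 51, reset; bytes_emitted=6
After char 8 ('+'=62): chars_in_quartet=1 acc=0x3E bytes_emitted=6
After char 9 ('V'=21): chars_in_quartet=2 acc=0xF95 bytes_emitted=6
After char 10 ('M'=12): chars_in_quartet=3 acc=0x3E54C bytes_emitted=6
After char 11 ('I'=8): chars_in_quartet=4 acc=0xF95308 -> emit F9 53 08, reset; bytes_emitted=9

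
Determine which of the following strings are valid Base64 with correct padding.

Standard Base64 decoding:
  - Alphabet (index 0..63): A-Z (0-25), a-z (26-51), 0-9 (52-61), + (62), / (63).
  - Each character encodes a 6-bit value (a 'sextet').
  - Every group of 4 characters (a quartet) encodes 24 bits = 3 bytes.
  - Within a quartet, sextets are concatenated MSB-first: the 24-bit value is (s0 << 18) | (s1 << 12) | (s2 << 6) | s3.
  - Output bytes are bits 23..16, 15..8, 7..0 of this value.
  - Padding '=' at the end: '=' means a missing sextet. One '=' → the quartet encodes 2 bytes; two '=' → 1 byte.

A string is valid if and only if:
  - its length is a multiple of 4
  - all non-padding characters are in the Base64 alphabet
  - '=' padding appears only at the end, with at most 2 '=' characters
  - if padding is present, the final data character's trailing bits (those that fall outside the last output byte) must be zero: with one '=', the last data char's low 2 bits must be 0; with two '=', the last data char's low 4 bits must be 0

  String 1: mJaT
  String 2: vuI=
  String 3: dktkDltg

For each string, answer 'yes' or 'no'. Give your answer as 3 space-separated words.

String 1: 'mJaT' → valid
String 2: 'vuI=' → valid
String 3: 'dktkDltg' → valid

Answer: yes yes yes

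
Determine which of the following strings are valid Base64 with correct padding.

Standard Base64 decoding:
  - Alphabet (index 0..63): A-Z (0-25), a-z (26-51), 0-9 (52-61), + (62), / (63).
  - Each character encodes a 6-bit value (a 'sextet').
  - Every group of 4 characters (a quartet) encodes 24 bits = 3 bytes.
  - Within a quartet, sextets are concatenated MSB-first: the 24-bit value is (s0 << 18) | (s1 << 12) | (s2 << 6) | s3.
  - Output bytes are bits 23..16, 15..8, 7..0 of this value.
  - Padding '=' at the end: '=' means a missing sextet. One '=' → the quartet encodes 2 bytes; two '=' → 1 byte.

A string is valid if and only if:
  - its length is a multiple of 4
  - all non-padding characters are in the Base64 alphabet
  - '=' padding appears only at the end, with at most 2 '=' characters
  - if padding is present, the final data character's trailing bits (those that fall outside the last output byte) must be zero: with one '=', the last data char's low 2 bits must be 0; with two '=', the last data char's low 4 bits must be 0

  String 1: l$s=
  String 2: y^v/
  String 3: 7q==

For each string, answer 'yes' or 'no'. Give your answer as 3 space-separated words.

String 1: 'l$s=' → invalid (bad char(s): ['$'])
String 2: 'y^v/' → invalid (bad char(s): ['^'])
String 3: '7q==' → invalid (bad trailing bits)

Answer: no no no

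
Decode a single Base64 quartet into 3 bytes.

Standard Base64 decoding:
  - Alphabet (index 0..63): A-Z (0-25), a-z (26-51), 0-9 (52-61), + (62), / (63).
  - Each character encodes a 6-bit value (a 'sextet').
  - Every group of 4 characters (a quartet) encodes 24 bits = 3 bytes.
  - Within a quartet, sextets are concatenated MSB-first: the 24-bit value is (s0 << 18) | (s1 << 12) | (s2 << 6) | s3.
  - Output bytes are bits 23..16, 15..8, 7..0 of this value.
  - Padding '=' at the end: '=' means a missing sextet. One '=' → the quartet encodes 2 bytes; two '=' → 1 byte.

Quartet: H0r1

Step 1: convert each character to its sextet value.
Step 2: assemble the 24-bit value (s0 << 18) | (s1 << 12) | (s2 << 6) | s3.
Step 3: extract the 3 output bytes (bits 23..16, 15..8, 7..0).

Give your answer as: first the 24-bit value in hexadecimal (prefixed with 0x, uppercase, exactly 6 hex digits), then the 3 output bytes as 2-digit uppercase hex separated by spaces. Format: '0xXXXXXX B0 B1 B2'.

Sextets: H=7, 0=52, r=43, 1=53
24-bit: (7<<18) | (52<<12) | (43<<6) | 53
      = 0x1C0000 | 0x034000 | 0x000AC0 | 0x000035
      = 0x1F4AF5
Bytes: (v>>16)&0xFF=1F, (v>>8)&0xFF=4A, v&0xFF=F5

Answer: 0x1F4AF5 1F 4A F5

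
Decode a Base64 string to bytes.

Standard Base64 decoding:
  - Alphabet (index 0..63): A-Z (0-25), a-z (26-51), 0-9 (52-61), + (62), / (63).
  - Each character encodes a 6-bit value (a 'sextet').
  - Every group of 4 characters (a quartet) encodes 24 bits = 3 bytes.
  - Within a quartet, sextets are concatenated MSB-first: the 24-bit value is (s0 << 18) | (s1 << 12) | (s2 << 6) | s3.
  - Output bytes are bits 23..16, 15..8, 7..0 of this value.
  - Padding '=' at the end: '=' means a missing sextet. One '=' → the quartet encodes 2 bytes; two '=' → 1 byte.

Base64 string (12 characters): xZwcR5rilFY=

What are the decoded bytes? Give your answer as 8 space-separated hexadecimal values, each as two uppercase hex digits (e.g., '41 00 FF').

Answer: C5 9C 1C 47 9A E2 94 56

Derivation:
After char 0 ('x'=49): chars_in_quartet=1 acc=0x31 bytes_emitted=0
After char 1 ('Z'=25): chars_in_quartet=2 acc=0xC59 bytes_emitted=0
After char 2 ('w'=48): chars_in_quartet=3 acc=0x31670 bytes_emitted=0
After char 3 ('c'=28): chars_in_quartet=4 acc=0xC59C1C -> emit C5 9C 1C, reset; bytes_emitted=3
After char 4 ('R'=17): chars_in_quartet=1 acc=0x11 bytes_emitted=3
After char 5 ('5'=57): chars_in_quartet=2 acc=0x479 bytes_emitted=3
After char 6 ('r'=43): chars_in_quartet=3 acc=0x11E6B bytes_emitted=3
After char 7 ('i'=34): chars_in_quartet=4 acc=0x479AE2 -> emit 47 9A E2, reset; bytes_emitted=6
After char 8 ('l'=37): chars_in_quartet=1 acc=0x25 bytes_emitted=6
After char 9 ('F'=5): chars_in_quartet=2 acc=0x945 bytes_emitted=6
After char 10 ('Y'=24): chars_in_quartet=3 acc=0x25158 bytes_emitted=6
Padding '=': partial quartet acc=0x25158 -> emit 94 56; bytes_emitted=8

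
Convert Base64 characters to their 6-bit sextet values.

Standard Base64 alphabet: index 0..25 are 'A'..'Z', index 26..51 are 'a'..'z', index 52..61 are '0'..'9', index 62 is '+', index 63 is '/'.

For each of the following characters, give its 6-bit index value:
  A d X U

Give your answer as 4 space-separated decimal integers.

'A': A..Z range, ord('A') − ord('A') = 0
'd': a..z range, 26 + ord('d') − ord('a') = 29
'X': A..Z range, ord('X') − ord('A') = 23
'U': A..Z range, ord('U') − ord('A') = 20

Answer: 0 29 23 20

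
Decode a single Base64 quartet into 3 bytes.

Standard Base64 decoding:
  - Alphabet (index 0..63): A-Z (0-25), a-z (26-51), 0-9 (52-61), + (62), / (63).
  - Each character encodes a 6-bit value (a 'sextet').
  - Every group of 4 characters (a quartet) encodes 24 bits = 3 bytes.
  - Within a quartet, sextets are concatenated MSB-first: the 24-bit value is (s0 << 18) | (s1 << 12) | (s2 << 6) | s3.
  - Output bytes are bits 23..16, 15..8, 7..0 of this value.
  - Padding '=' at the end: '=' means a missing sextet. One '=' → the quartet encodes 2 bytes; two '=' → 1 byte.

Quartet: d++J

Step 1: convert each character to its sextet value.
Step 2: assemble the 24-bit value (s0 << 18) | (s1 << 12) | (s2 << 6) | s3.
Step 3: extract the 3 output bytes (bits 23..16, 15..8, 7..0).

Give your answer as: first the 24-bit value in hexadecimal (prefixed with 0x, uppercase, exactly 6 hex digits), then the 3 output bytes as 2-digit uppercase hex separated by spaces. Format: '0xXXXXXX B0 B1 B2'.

Answer: 0x77EF89 77 EF 89

Derivation:
Sextets: d=29, +=62, +=62, J=9
24-bit: (29<<18) | (62<<12) | (62<<6) | 9
      = 0x740000 | 0x03E000 | 0x000F80 | 0x000009
      = 0x77EF89
Bytes: (v>>16)&0xFF=77, (v>>8)&0xFF=EF, v&0xFF=89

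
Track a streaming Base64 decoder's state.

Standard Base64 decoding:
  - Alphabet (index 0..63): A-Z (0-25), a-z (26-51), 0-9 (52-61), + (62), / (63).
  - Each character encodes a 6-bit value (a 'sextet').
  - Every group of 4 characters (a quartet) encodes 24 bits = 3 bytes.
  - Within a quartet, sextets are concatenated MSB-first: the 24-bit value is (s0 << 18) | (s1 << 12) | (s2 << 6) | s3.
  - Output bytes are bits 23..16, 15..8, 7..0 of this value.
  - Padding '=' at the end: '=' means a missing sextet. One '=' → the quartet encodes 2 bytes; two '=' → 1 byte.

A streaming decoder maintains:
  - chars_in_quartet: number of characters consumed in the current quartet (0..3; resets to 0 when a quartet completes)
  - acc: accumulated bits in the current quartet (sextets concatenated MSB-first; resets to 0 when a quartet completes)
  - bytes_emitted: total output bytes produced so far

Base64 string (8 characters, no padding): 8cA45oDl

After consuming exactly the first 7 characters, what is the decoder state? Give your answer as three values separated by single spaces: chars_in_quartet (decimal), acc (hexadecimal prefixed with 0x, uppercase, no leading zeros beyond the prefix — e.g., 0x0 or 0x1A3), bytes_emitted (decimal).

After char 0 ('8'=60): chars_in_quartet=1 acc=0x3C bytes_emitted=0
After char 1 ('c'=28): chars_in_quartet=2 acc=0xF1C bytes_emitted=0
After char 2 ('A'=0): chars_in_quartet=3 acc=0x3C700 bytes_emitted=0
After char 3 ('4'=56): chars_in_quartet=4 acc=0xF1C038 -> emit F1 C0 38, reset; bytes_emitted=3
After char 4 ('5'=57): chars_in_quartet=1 acc=0x39 bytes_emitted=3
After char 5 ('o'=40): chars_in_quartet=2 acc=0xE68 bytes_emitted=3
After char 6 ('D'=3): chars_in_quartet=3 acc=0x39A03 bytes_emitted=3

Answer: 3 0x39A03 3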